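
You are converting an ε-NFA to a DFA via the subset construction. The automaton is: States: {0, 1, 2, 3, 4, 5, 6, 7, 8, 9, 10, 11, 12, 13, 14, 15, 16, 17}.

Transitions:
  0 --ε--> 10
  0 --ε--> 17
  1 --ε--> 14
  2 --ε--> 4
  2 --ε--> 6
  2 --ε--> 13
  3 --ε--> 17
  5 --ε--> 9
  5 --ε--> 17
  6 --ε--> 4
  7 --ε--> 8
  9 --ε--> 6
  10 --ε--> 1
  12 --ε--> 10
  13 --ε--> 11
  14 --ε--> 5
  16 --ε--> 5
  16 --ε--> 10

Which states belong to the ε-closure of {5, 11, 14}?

{4, 5, 6, 9, 11, 14, 17}

Start with {5, 11, 14}.
From 5 via ε: add 9, 17.
From 9 via ε: add 6.
From 6 via ε: add 4.
No new states can be added; the closed set is {4, 5, 6, 9, 11, 14, 17}.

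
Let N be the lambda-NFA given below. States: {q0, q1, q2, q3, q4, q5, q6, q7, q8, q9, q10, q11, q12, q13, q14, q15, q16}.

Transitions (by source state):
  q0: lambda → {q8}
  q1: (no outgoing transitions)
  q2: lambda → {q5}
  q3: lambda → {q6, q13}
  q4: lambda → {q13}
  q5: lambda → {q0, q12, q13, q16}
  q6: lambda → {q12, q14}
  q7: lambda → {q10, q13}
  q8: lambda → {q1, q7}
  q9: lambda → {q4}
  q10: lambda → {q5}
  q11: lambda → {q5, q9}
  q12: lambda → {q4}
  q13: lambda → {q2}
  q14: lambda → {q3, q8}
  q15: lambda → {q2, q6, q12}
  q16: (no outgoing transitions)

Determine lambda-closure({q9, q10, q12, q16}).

{q0, q1, q2, q4, q5, q7, q8, q9, q10, q12, q13, q16}

Start with {q9, q10, q12, q16}.
From q9 via lambda: add q4.
From q10 via lambda: add q5.
From q4 via lambda: add q13.
From q5 via lambda: add q0.
From q0 via lambda: add q8.
From q13 via lambda: add q2.
From q8 via lambda: add q1, q7.
No new states can be added; the closed set is {q0, q1, q2, q4, q5, q7, q8, q9, q10, q12, q13, q16}.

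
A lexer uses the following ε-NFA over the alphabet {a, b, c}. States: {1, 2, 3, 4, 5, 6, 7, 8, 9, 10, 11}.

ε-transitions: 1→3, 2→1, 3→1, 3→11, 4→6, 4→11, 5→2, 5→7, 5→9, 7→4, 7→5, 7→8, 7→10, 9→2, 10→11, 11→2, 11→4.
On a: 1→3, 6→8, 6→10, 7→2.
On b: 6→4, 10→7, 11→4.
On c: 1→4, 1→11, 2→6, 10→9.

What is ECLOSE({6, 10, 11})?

Start with {6, 10, 11}.
From 11 via ε: add 2, 4.
From 2 via ε: add 1.
From 1 via ε: add 3.
No new states can be added; the closed set is {1, 2, 3, 4, 6, 10, 11}.

{1, 2, 3, 4, 6, 10, 11}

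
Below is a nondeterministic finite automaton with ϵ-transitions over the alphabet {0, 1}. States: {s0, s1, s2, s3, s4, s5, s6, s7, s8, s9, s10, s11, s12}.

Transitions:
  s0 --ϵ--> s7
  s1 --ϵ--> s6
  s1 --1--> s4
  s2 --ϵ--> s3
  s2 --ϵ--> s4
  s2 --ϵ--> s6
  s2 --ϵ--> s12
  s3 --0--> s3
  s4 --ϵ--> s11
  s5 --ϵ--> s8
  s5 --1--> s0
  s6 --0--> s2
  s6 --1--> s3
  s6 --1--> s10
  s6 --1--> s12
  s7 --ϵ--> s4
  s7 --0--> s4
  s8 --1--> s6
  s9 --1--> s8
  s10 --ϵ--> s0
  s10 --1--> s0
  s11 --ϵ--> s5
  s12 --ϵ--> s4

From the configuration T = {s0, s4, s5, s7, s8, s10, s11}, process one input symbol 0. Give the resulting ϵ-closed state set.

{s4, s5, s8, s11}

s7 on 0 → {s4}.
No 0-transition from s0, s4, s5, s8, s10, s11.
Union after reading 0: {s4}.
Now take the ϵ-closure:
From s4 via ϵ: add s11.
From s11 via ϵ: add s5.
From s5 via ϵ: add s8.
No new states can be added; the closed set is {s4, s5, s8, s11}.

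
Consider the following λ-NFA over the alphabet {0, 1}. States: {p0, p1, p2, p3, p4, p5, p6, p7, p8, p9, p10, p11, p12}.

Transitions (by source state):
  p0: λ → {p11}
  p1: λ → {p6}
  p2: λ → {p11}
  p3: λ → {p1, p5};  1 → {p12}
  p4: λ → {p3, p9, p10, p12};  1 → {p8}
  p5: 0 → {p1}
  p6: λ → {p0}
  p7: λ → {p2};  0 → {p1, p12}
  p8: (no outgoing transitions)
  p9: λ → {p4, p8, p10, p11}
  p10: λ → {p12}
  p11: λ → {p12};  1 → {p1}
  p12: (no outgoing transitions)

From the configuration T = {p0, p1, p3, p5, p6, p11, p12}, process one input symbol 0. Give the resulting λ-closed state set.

{p0, p1, p6, p11, p12}

p5 on 0 → {p1}.
No 0-transition from p0, p1, p3, p6, p11, p12.
Union after reading 0: {p1}.
Now take the λ-closure:
From p1 via λ: add p6.
From p6 via λ: add p0.
From p0 via λ: add p11.
From p11 via λ: add p12.
No new states can be added; the closed set is {p0, p1, p6, p11, p12}.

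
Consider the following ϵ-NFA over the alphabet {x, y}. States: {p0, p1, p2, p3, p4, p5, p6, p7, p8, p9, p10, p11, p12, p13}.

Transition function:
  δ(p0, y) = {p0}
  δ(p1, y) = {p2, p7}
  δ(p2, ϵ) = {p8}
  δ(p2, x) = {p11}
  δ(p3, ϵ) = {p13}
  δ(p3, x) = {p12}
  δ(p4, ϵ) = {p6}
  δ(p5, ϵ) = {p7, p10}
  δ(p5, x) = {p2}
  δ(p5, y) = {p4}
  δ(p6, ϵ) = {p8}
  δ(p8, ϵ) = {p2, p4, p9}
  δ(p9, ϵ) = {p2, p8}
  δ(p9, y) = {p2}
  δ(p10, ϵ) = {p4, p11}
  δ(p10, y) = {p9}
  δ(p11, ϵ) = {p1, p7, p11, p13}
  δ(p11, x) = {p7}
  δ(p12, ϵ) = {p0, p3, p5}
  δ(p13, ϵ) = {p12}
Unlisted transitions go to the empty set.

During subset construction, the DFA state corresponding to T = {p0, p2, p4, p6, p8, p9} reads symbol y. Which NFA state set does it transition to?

p0 on y → {p0}.
p9 on y → {p2}.
No y-transition from p2, p4, p6, p8.
Union after reading y: {p0, p2}.
Now take the ϵ-closure:
From p2 via ϵ: add p8.
From p8 via ϵ: add p4, p9.
From p4 via ϵ: add p6.
No new states can be added; the closed set is {p0, p2, p4, p6, p8, p9}.

{p0, p2, p4, p6, p8, p9}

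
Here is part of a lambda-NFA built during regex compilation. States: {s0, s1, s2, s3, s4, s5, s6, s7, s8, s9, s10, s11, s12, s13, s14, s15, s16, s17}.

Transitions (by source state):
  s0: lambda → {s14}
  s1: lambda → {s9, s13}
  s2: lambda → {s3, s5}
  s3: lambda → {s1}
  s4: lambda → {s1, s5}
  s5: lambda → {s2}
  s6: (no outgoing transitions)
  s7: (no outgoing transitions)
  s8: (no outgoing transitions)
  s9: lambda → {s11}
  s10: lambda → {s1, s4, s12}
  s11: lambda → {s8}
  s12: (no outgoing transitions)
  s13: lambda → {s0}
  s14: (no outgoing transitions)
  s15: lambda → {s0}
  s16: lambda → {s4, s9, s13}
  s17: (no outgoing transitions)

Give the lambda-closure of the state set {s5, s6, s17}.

{s0, s1, s2, s3, s5, s6, s8, s9, s11, s13, s14, s17}

Start with {s5, s6, s17}.
From s5 via lambda: add s2.
From s2 via lambda: add s3.
From s3 via lambda: add s1.
From s1 via lambda: add s9, s13.
From s9 via lambda: add s11.
From s13 via lambda: add s0.
From s0 via lambda: add s14.
From s11 via lambda: add s8.
No new states can be added; the closed set is {s0, s1, s2, s3, s5, s6, s8, s9, s11, s13, s14, s17}.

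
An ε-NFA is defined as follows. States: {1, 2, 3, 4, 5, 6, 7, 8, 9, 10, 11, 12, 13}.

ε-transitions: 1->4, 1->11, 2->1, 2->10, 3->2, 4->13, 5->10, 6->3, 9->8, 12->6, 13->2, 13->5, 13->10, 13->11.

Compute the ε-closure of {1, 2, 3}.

Start with {1, 2, 3}.
From 1 via ε: add 4, 11.
From 2 via ε: add 10.
From 4 via ε: add 13.
From 13 via ε: add 5.
No new states can be added; the closed set is {1, 2, 3, 4, 5, 10, 11, 13}.

{1, 2, 3, 4, 5, 10, 11, 13}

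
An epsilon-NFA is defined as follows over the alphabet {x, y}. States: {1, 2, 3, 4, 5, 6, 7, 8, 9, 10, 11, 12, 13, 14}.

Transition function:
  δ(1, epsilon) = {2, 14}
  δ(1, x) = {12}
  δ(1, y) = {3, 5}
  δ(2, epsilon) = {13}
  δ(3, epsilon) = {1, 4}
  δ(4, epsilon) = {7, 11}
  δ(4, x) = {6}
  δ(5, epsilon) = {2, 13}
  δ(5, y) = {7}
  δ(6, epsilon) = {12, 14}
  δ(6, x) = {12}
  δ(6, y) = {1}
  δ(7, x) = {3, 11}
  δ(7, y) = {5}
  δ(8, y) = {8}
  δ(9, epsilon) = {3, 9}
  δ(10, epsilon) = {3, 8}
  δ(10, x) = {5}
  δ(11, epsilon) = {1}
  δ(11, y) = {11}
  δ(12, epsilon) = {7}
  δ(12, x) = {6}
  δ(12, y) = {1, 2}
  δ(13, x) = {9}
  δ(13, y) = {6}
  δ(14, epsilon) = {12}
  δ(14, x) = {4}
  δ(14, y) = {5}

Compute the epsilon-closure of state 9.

Start with {9}.
From 9 via epsilon: add 3.
From 3 via epsilon: add 1, 4.
From 1 via epsilon: add 2, 14.
From 4 via epsilon: add 7, 11.
From 2 via epsilon: add 13.
From 14 via epsilon: add 12.
No new states can be added; the closed set is {1, 2, 3, 4, 7, 9, 11, 12, 13, 14}.

{1, 2, 3, 4, 7, 9, 11, 12, 13, 14}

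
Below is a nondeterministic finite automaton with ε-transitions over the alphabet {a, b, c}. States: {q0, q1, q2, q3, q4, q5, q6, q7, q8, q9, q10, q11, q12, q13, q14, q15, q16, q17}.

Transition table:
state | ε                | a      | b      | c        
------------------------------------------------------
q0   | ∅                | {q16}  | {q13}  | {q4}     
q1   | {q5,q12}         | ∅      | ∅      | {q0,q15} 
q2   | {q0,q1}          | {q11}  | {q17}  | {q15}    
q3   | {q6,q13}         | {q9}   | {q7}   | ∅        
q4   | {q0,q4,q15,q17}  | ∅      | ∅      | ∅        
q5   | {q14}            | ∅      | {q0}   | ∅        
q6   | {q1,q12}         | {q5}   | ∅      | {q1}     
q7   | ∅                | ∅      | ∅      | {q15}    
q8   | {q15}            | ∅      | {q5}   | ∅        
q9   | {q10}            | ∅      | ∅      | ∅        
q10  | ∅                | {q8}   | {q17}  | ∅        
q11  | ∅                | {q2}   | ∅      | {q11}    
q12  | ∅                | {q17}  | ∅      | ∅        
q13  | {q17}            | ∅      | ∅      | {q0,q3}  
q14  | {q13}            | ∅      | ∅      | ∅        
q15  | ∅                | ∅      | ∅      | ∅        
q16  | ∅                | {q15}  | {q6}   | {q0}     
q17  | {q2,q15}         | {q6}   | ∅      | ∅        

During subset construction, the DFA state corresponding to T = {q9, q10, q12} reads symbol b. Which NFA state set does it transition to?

{q0, q1, q2, q5, q12, q13, q14, q15, q17}

q10 on b → {q17}.
No b-transition from q9, q12.
Union after reading b: {q17}.
Now take the ε-closure:
From q17 via ε: add q2, q15.
From q2 via ε: add q0, q1.
From q1 via ε: add q5, q12.
From q5 via ε: add q14.
From q14 via ε: add q13.
No new states can be added; the closed set is {q0, q1, q2, q5, q12, q13, q14, q15, q17}.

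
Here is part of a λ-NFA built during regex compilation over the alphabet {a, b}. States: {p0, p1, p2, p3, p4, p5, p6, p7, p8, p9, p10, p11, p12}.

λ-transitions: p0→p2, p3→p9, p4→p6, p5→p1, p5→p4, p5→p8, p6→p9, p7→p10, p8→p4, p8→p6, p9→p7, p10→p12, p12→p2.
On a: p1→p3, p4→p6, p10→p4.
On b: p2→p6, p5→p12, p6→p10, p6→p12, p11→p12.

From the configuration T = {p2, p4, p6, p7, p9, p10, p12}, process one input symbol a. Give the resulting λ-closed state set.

p4 on a → {p6}.
p10 on a → {p4}.
No a-transition from p2, p6, p7, p9, p12.
Union after reading a: {p4, p6}.
Now take the λ-closure:
From p6 via λ: add p9.
From p9 via λ: add p7.
From p7 via λ: add p10.
From p10 via λ: add p12.
From p12 via λ: add p2.
No new states can be added; the closed set is {p2, p4, p6, p7, p9, p10, p12}.

{p2, p4, p6, p7, p9, p10, p12}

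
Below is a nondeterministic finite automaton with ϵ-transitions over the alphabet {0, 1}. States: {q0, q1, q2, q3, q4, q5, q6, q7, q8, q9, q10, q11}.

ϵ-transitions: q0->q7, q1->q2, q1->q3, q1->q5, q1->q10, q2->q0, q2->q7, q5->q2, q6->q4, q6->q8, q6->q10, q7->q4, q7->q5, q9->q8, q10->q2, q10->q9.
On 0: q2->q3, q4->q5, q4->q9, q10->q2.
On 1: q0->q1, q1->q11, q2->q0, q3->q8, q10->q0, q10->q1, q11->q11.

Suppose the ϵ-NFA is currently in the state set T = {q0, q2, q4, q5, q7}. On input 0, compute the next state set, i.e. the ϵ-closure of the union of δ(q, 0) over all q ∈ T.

{q0, q2, q3, q4, q5, q7, q8, q9}

q2 on 0 → {q3}.
q4 on 0 → {q5, q9}.
No 0-transition from q0, q5, q7.
Union after reading 0: {q3, q5, q9}.
Now take the ϵ-closure:
From q5 via ϵ: add q2.
From q9 via ϵ: add q8.
From q2 via ϵ: add q0, q7.
From q7 via ϵ: add q4.
No new states can be added; the closed set is {q0, q2, q3, q4, q5, q7, q8, q9}.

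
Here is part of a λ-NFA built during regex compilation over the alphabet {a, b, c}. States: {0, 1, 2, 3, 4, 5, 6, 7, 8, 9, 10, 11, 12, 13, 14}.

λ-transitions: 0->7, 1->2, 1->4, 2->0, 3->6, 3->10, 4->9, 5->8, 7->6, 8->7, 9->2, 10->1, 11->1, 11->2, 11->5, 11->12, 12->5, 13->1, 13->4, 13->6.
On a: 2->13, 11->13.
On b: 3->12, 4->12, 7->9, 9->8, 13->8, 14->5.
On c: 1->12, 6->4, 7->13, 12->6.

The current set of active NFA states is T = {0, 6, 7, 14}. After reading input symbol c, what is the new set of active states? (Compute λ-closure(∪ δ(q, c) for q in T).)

{0, 1, 2, 4, 6, 7, 9, 13}

6 on c → {4}.
7 on c → {13}.
No c-transition from 0, 14.
Union after reading c: {4, 13}.
Now take the λ-closure:
From 4 via λ: add 9.
From 13 via λ: add 1, 6.
From 1 via λ: add 2.
From 2 via λ: add 0.
From 0 via λ: add 7.
No new states can be added; the closed set is {0, 1, 2, 4, 6, 7, 9, 13}.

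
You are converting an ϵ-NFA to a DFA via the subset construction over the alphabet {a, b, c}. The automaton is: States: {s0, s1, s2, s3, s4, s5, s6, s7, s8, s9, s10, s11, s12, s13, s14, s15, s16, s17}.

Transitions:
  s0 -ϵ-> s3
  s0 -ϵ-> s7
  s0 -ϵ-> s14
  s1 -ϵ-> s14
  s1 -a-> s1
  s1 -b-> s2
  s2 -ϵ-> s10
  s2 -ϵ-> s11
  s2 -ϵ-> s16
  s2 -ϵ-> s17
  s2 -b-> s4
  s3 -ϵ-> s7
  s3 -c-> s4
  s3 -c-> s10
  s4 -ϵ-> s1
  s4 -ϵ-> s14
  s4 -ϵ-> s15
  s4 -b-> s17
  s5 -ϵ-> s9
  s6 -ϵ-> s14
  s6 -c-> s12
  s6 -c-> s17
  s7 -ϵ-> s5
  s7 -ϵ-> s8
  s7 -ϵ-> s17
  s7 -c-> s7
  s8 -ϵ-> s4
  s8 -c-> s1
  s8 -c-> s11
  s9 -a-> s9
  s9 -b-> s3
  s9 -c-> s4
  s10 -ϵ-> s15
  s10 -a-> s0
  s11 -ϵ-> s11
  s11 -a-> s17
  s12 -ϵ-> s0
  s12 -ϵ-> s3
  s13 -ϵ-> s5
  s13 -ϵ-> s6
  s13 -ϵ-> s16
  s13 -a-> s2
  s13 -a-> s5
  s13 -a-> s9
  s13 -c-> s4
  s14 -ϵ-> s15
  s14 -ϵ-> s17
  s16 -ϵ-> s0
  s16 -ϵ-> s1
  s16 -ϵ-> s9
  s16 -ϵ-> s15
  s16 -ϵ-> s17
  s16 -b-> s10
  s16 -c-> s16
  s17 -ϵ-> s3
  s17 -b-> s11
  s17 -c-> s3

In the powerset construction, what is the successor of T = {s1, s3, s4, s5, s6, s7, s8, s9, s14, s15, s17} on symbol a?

{s1, s3, s4, s5, s7, s8, s9, s14, s15, s17}

s1 on a → {s1}.
s9 on a → {s9}.
No a-transition from s3, s4, s5, s6, s7, s8, s14, s15, s17.
Union after reading a: {s1, s9}.
Now take the ϵ-closure:
From s1 via ϵ: add s14.
From s14 via ϵ: add s15, s17.
From s17 via ϵ: add s3.
From s3 via ϵ: add s7.
From s7 via ϵ: add s5, s8.
From s8 via ϵ: add s4.
No new states can be added; the closed set is {s1, s3, s4, s5, s7, s8, s9, s14, s15, s17}.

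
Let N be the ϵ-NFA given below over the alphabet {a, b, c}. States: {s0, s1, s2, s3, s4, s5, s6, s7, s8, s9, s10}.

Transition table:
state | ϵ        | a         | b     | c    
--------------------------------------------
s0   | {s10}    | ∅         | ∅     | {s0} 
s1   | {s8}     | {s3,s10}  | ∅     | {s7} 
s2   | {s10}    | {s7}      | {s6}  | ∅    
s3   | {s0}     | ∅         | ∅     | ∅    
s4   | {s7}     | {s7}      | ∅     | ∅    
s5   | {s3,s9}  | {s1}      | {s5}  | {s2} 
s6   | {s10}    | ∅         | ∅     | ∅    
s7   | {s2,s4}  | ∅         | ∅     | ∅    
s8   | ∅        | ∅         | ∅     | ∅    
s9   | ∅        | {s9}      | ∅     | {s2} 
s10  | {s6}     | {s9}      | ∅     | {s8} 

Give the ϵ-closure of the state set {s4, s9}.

Start with {s4, s9}.
From s4 via ϵ: add s7.
From s7 via ϵ: add s2.
From s2 via ϵ: add s10.
From s10 via ϵ: add s6.
No new states can be added; the closed set is {s2, s4, s6, s7, s9, s10}.

{s2, s4, s6, s7, s9, s10}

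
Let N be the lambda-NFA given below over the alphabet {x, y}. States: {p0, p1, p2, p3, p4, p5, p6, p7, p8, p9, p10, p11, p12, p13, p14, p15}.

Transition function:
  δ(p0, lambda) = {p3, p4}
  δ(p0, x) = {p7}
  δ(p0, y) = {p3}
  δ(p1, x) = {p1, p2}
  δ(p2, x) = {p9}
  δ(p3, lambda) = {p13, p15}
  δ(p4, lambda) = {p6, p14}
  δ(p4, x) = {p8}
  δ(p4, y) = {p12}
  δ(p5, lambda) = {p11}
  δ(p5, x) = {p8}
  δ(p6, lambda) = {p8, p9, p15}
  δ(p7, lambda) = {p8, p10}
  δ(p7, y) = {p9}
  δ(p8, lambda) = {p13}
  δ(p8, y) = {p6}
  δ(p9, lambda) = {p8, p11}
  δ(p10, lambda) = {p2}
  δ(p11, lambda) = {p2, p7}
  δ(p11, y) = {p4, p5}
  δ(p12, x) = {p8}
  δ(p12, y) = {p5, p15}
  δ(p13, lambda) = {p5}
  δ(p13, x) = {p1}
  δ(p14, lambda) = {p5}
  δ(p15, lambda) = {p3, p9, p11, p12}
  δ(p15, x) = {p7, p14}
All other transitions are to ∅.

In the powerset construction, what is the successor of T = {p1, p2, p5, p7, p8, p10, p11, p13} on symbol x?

{p1, p2, p5, p7, p8, p9, p10, p11, p13}

p1 on x → {p1, p2}.
p2 on x → {p9}.
p5 on x → {p8}.
p13 on x → {p1}.
No x-transition from p7, p8, p10, p11.
Union after reading x: {p1, p2, p8, p9}.
Now take the lambda-closure:
From p8 via lambda: add p13.
From p9 via lambda: add p11.
From p11 via lambda: add p7.
From p13 via lambda: add p5.
From p7 via lambda: add p10.
No new states can be added; the closed set is {p1, p2, p5, p7, p8, p9, p10, p11, p13}.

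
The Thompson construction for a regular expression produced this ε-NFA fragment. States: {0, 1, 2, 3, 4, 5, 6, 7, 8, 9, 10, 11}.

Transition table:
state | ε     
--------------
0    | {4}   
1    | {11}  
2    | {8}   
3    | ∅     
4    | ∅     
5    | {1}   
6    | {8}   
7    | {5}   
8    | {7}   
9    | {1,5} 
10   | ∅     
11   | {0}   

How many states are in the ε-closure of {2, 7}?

Start with {2, 7}.
From 2 via ε: add 8.
From 7 via ε: add 5.
From 5 via ε: add 1.
From 1 via ε: add 11.
From 11 via ε: add 0.
From 0 via ε: add 4.
ε-closure = {0, 1, 2, 4, 5, 7, 8, 11}, which has 8 states.

8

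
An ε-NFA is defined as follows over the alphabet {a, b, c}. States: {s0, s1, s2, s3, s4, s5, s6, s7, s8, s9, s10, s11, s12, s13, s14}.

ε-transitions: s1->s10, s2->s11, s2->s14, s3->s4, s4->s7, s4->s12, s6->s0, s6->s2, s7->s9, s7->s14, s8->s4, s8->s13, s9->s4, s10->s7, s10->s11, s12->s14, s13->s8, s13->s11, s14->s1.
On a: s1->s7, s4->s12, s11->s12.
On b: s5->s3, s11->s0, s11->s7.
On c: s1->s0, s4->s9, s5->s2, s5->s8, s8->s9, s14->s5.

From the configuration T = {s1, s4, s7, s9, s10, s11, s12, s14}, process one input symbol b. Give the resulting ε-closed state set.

s11 on b → {s0, s7}.
No b-transition from s1, s4, s7, s9, s10, s12, s14.
Union after reading b: {s0, s7}.
Now take the ε-closure:
From s7 via ε: add s9, s14.
From s9 via ε: add s4.
From s14 via ε: add s1.
From s1 via ε: add s10.
From s4 via ε: add s12.
From s10 via ε: add s11.
No new states can be added; the closed set is {s0, s1, s4, s7, s9, s10, s11, s12, s14}.

{s0, s1, s4, s7, s9, s10, s11, s12, s14}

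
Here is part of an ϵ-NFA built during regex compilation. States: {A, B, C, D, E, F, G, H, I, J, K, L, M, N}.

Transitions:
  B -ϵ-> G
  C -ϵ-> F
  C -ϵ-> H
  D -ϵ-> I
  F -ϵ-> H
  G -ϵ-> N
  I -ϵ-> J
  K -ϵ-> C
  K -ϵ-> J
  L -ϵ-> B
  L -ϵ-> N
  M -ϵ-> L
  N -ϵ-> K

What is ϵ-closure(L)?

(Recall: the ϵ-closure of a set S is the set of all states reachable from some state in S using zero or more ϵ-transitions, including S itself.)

Start with {L}.
From L via ϵ: add B, N.
From B via ϵ: add G.
From N via ϵ: add K.
From K via ϵ: add C, J.
From C via ϵ: add F, H.
No new states can be added; the closed set is {B, C, F, G, H, J, K, L, N}.

{B, C, F, G, H, J, K, L, N}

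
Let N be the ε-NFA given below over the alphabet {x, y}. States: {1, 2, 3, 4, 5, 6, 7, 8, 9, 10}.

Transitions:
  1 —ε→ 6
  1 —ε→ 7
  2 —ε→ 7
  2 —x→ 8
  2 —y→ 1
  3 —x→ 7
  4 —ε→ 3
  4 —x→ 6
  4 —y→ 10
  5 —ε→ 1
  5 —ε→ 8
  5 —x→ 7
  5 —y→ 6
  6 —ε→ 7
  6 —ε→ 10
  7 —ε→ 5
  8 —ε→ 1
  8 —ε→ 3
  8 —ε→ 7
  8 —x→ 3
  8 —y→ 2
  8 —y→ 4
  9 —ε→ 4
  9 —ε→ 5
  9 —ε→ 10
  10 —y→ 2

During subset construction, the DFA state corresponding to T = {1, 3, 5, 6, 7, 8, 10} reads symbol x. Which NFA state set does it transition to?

{1, 3, 5, 6, 7, 8, 10}

3 on x → {7}.
5 on x → {7}.
8 on x → {3}.
No x-transition from 1, 6, 7, 10.
Union after reading x: {3, 7}.
Now take the ε-closure:
From 7 via ε: add 5.
From 5 via ε: add 1, 8.
From 1 via ε: add 6.
From 6 via ε: add 10.
No new states can be added; the closed set is {1, 3, 5, 6, 7, 8, 10}.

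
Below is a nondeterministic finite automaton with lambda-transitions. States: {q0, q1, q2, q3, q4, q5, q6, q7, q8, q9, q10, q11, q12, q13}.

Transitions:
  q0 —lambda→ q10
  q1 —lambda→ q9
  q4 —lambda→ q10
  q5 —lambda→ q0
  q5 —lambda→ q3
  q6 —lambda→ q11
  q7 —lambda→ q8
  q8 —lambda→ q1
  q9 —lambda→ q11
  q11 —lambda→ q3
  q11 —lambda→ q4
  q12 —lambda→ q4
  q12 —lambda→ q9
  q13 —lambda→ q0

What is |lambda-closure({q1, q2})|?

7

Start with {q1, q2}.
From q1 via lambda: add q9.
From q9 via lambda: add q11.
From q11 via lambda: add q3, q4.
From q4 via lambda: add q10.
lambda-closure = {q1, q2, q3, q4, q9, q10, q11}, which has 7 states.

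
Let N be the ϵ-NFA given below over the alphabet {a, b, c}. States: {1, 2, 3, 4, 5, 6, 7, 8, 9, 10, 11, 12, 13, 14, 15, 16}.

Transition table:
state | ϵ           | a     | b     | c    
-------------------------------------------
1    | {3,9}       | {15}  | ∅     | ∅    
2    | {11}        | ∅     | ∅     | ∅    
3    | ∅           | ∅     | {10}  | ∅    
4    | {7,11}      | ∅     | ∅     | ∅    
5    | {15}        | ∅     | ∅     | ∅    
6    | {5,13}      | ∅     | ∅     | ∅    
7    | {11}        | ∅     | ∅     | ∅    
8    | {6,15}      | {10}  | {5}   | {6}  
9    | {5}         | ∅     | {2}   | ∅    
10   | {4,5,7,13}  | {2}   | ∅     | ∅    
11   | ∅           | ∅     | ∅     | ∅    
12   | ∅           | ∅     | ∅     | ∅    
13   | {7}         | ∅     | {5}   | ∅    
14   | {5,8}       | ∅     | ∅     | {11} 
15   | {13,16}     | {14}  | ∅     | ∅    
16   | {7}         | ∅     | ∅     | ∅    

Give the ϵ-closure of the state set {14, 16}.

Start with {14, 16}.
From 14 via ϵ: add 5, 8.
From 16 via ϵ: add 7.
From 5 via ϵ: add 15.
From 7 via ϵ: add 11.
From 8 via ϵ: add 6.
From 6 via ϵ: add 13.
No new states can be added; the closed set is {5, 6, 7, 8, 11, 13, 14, 15, 16}.

{5, 6, 7, 8, 11, 13, 14, 15, 16}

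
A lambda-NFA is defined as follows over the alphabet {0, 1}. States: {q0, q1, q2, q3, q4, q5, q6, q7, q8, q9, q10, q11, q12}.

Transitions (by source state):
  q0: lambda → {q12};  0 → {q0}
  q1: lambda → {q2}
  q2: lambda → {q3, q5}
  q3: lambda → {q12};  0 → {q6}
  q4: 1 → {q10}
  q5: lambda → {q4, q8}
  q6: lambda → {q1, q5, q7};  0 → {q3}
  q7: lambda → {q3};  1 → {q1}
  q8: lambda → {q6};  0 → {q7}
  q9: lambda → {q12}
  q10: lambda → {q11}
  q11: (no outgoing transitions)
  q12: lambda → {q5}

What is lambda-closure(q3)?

Start with {q3}.
From q3 via lambda: add q12.
From q12 via lambda: add q5.
From q5 via lambda: add q4, q8.
From q8 via lambda: add q6.
From q6 via lambda: add q1, q7.
From q1 via lambda: add q2.
No new states can be added; the closed set is {q1, q2, q3, q4, q5, q6, q7, q8, q12}.

{q1, q2, q3, q4, q5, q6, q7, q8, q12}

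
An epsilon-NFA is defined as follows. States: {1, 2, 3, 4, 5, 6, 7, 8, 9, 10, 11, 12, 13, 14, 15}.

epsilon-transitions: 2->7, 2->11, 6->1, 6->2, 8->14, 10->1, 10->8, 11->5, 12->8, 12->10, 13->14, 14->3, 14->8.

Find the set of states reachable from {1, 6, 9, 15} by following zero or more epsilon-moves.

Start with {1, 6, 9, 15}.
From 6 via epsilon: add 2.
From 2 via epsilon: add 7, 11.
From 11 via epsilon: add 5.
No new states can be added; the closed set is {1, 2, 5, 6, 7, 9, 11, 15}.

{1, 2, 5, 6, 7, 9, 11, 15}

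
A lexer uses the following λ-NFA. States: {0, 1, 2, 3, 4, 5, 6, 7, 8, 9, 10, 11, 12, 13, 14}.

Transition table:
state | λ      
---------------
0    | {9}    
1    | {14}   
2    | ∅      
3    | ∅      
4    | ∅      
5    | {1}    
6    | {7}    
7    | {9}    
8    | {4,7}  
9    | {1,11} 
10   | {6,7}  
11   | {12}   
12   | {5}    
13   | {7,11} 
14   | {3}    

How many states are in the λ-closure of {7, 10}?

10

Start with {7, 10}.
From 7 via λ: add 9.
From 10 via λ: add 6.
From 9 via λ: add 1, 11.
From 1 via λ: add 14.
From 11 via λ: add 12.
From 12 via λ: add 5.
From 14 via λ: add 3.
λ-closure = {1, 3, 5, 6, 7, 9, 10, 11, 12, 14}, which has 10 states.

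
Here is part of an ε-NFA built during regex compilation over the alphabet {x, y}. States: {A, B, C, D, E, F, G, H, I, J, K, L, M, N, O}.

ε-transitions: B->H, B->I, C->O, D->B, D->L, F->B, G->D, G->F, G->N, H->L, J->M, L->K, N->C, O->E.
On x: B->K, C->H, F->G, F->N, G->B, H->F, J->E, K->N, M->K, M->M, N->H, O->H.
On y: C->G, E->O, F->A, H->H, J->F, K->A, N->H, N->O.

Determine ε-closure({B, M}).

{B, H, I, K, L, M}

Start with {B, M}.
From B via ε: add H, I.
From H via ε: add L.
From L via ε: add K.
No new states can be added; the closed set is {B, H, I, K, L, M}.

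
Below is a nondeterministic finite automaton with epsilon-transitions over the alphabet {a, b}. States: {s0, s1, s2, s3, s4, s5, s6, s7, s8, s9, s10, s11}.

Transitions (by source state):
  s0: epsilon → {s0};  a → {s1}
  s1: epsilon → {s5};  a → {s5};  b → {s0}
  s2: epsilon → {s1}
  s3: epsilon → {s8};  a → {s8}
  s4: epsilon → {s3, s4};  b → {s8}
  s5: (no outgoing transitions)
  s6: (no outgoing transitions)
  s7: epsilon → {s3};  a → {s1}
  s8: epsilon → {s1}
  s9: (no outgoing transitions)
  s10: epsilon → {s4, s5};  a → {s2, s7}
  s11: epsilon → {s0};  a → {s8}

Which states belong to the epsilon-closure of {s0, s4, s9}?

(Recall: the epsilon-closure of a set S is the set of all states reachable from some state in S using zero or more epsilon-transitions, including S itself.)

Start with {s0, s4, s9}.
From s4 via epsilon: add s3.
From s3 via epsilon: add s8.
From s8 via epsilon: add s1.
From s1 via epsilon: add s5.
No new states can be added; the closed set is {s0, s1, s3, s4, s5, s8, s9}.

{s0, s1, s3, s4, s5, s8, s9}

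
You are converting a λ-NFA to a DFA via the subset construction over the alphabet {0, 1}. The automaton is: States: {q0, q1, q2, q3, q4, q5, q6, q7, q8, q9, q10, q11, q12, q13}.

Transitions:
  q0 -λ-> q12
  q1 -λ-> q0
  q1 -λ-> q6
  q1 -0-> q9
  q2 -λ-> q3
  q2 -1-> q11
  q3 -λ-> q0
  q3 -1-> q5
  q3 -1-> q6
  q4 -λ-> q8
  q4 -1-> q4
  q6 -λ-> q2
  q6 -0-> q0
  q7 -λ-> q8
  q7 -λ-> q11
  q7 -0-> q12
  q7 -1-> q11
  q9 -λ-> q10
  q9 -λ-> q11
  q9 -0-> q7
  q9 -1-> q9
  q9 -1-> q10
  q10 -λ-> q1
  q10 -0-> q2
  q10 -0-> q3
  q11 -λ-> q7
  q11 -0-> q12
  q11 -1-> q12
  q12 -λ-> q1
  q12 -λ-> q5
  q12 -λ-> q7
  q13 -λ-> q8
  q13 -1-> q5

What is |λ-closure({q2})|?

10

Start with {q2}.
From q2 via λ: add q3.
From q3 via λ: add q0.
From q0 via λ: add q12.
From q12 via λ: add q1, q5, q7.
From q1 via λ: add q6.
From q7 via λ: add q8, q11.
λ-closure = {q0, q1, q2, q3, q5, q6, q7, q8, q11, q12}, which has 10 states.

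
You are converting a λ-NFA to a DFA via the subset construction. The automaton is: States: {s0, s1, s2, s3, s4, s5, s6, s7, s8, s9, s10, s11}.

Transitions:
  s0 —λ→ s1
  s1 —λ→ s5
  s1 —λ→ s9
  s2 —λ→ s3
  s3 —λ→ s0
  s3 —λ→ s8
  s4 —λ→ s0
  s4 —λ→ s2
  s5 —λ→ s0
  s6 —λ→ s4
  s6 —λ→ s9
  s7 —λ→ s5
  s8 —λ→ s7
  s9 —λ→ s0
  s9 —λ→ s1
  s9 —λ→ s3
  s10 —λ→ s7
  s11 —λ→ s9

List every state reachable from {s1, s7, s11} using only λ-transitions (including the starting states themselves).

{s0, s1, s3, s5, s7, s8, s9, s11}

Start with {s1, s7, s11}.
From s1 via λ: add s5, s9.
From s5 via λ: add s0.
From s9 via λ: add s3.
From s3 via λ: add s8.
No new states can be added; the closed set is {s0, s1, s3, s5, s7, s8, s9, s11}.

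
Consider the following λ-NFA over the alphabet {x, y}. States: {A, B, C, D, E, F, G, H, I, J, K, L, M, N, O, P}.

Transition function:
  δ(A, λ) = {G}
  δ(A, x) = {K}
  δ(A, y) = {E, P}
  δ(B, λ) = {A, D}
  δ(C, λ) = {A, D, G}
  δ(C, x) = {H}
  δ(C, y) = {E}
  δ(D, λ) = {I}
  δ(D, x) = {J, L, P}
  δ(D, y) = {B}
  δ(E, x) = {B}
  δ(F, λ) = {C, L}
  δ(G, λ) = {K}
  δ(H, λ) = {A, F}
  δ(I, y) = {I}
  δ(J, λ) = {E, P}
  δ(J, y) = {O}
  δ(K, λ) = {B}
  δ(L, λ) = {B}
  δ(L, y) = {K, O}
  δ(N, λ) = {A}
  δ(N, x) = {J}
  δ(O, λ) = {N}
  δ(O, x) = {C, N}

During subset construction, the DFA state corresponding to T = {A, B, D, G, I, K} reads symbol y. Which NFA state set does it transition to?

A on y → {E, P}.
D on y → {B}.
I on y → {I}.
No y-transition from B, G, K.
Union after reading y: {B, E, I, P}.
Now take the λ-closure:
From B via λ: add A, D.
From A via λ: add G.
From G via λ: add K.
No new states can be added; the closed set is {A, B, D, E, G, I, K, P}.

{A, B, D, E, G, I, K, P}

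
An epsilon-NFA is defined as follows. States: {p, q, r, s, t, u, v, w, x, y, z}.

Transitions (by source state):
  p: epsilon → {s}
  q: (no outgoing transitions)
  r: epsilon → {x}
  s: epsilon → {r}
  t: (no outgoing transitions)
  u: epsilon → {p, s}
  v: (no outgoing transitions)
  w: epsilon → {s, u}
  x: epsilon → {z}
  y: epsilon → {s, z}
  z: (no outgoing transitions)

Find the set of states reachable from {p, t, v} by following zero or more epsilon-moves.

Start with {p, t, v}.
From p via epsilon: add s.
From s via epsilon: add r.
From r via epsilon: add x.
From x via epsilon: add z.
No new states can be added; the closed set is {p, r, s, t, v, x, z}.

{p, r, s, t, v, x, z}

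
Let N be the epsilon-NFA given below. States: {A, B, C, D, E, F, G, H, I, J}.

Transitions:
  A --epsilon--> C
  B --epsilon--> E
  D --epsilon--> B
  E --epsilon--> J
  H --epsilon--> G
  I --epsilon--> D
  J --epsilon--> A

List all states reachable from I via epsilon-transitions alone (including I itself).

Start with {I}.
From I via epsilon: add D.
From D via epsilon: add B.
From B via epsilon: add E.
From E via epsilon: add J.
From J via epsilon: add A.
From A via epsilon: add C.
No new states can be added; the closed set is {A, B, C, D, E, I, J}.

{A, B, C, D, E, I, J}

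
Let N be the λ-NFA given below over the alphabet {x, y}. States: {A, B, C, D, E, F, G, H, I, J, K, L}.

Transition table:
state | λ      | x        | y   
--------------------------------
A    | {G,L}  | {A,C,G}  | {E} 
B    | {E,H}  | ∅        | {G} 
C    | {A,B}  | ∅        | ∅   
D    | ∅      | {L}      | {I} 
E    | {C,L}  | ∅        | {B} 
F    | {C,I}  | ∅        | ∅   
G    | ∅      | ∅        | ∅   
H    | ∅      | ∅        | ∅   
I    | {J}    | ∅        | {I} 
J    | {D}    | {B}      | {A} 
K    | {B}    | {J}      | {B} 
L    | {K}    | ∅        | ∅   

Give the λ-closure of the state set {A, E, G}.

Start with {A, E, G}.
From A via λ: add L.
From E via λ: add C.
From C via λ: add B.
From L via λ: add K.
From B via λ: add H.
No new states can be added; the closed set is {A, B, C, E, G, H, K, L}.

{A, B, C, E, G, H, K, L}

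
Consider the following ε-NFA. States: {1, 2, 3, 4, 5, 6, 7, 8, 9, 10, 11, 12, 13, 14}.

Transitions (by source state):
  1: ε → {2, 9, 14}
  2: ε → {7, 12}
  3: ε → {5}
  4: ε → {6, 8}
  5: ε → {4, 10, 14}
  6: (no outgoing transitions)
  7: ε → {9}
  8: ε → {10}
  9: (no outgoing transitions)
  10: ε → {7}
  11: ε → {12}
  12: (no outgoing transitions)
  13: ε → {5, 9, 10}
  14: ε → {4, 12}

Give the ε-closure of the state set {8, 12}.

{7, 8, 9, 10, 12}

Start with {8, 12}.
From 8 via ε: add 10.
From 10 via ε: add 7.
From 7 via ε: add 9.
No new states can be added; the closed set is {7, 8, 9, 10, 12}.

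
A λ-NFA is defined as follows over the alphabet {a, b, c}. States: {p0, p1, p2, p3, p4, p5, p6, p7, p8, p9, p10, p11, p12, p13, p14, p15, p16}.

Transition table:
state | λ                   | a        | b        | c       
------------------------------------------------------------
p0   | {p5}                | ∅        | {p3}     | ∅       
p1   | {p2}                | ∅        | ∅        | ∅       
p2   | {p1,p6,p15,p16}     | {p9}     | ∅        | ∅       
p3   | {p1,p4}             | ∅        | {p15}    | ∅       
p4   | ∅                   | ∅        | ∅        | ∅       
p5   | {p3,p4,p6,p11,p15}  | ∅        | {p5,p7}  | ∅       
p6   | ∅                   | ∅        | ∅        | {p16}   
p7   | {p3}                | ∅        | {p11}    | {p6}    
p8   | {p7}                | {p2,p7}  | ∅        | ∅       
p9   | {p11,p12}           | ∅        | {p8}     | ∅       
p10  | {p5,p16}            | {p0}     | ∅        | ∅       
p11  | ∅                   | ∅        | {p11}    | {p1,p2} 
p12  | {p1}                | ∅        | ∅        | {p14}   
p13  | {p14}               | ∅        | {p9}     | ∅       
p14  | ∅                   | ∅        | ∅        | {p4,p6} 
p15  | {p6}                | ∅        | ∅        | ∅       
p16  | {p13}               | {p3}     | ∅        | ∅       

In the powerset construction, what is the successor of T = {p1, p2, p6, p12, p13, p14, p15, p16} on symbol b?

{p1, p2, p6, p9, p11, p12, p13, p14, p15, p16}

p13 on b → {p9}.
No b-transition from p1, p2, p6, p12, p14, p15, p16.
Union after reading b: {p9}.
Now take the λ-closure:
From p9 via λ: add p11, p12.
From p12 via λ: add p1.
From p1 via λ: add p2.
From p2 via λ: add p6, p15, p16.
From p16 via λ: add p13.
From p13 via λ: add p14.
No new states can be added; the closed set is {p1, p2, p6, p9, p11, p12, p13, p14, p15, p16}.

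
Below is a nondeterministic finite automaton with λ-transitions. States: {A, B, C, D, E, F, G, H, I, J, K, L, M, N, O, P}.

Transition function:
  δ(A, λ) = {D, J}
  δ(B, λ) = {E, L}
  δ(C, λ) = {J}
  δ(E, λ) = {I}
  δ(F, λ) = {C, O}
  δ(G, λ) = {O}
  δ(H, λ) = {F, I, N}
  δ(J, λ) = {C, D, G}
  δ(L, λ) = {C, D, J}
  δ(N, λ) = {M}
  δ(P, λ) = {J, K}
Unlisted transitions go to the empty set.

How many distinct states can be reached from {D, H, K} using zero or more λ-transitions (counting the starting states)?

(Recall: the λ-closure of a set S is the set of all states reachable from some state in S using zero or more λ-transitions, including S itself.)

11

Start with {D, H, K}.
From H via λ: add F, I, N.
From F via λ: add C, O.
From N via λ: add M.
From C via λ: add J.
From J via λ: add G.
λ-closure = {C, D, F, G, H, I, J, K, M, N, O}, which has 11 states.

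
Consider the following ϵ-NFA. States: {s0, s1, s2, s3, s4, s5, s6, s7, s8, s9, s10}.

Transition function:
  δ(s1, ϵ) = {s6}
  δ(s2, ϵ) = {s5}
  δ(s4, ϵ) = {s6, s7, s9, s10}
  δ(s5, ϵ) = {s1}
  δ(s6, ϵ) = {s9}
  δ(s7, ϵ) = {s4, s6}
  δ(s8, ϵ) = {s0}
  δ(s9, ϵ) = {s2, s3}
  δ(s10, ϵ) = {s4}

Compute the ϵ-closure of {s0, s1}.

Start with {s0, s1}.
From s1 via ϵ: add s6.
From s6 via ϵ: add s9.
From s9 via ϵ: add s2, s3.
From s2 via ϵ: add s5.
No new states can be added; the closed set is {s0, s1, s2, s3, s5, s6, s9}.

{s0, s1, s2, s3, s5, s6, s9}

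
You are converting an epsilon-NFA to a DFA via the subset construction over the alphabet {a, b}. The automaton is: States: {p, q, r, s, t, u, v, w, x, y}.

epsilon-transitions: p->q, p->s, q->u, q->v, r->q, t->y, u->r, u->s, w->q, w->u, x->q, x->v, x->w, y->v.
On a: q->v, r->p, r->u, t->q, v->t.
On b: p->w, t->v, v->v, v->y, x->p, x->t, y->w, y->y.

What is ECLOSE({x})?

{q, r, s, u, v, w, x}

Start with {x}.
From x via epsilon: add q, v, w.
From q via epsilon: add u.
From u via epsilon: add r, s.
No new states can be added; the closed set is {q, r, s, u, v, w, x}.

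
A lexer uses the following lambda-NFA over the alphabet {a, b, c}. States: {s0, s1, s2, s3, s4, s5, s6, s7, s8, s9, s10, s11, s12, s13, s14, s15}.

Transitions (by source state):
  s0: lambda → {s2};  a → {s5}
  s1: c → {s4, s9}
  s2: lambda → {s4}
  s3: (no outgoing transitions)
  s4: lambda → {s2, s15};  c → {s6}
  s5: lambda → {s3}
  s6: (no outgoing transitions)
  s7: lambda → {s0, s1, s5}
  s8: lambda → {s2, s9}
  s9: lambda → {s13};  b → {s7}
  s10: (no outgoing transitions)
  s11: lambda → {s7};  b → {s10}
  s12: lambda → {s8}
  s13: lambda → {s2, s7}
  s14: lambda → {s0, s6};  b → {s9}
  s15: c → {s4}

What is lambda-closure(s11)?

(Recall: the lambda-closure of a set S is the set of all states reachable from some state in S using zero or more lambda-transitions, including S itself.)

Start with {s11}.
From s11 via lambda: add s7.
From s7 via lambda: add s0, s1, s5.
From s0 via lambda: add s2.
From s5 via lambda: add s3.
From s2 via lambda: add s4.
From s4 via lambda: add s15.
No new states can be added; the closed set is {s0, s1, s2, s3, s4, s5, s7, s11, s15}.

{s0, s1, s2, s3, s4, s5, s7, s11, s15}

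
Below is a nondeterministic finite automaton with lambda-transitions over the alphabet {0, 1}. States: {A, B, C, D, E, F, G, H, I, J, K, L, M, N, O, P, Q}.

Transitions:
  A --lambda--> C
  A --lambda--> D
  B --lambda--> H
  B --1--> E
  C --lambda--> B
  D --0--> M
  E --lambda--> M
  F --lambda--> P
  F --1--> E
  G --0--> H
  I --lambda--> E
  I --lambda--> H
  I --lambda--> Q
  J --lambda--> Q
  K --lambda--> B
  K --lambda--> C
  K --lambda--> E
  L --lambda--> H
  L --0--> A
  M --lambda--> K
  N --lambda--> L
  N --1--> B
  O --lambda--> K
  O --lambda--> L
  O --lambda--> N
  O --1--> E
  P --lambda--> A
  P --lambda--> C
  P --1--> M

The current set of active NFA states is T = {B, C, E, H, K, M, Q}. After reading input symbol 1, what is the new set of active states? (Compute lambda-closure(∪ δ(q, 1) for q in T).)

B on 1 → {E}.
No 1-transition from C, E, H, K, M, Q.
Union after reading 1: {E}.
Now take the lambda-closure:
From E via lambda: add M.
From M via lambda: add K.
From K via lambda: add B, C.
From B via lambda: add H.
No new states can be added; the closed set is {B, C, E, H, K, M}.

{B, C, E, H, K, M}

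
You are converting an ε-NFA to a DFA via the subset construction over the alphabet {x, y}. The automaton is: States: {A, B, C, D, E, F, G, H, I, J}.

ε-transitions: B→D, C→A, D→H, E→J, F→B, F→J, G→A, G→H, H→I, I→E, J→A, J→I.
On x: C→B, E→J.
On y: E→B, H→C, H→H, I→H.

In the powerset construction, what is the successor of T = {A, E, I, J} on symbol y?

{A, B, D, E, H, I, J}

E on y → {B}.
I on y → {H}.
No y-transition from A, J.
Union after reading y: {B, H}.
Now take the ε-closure:
From B via ε: add D.
From H via ε: add I.
From I via ε: add E.
From E via ε: add J.
From J via ε: add A.
No new states can be added; the closed set is {A, B, D, E, H, I, J}.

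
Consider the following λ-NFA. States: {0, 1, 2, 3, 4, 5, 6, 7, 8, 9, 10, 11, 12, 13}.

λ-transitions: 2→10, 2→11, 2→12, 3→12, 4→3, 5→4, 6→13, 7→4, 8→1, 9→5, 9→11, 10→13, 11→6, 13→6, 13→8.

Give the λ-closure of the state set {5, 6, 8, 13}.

Start with {5, 6, 8, 13}.
From 5 via λ: add 4.
From 8 via λ: add 1.
From 4 via λ: add 3.
From 3 via λ: add 12.
No new states can be added; the closed set is {1, 3, 4, 5, 6, 8, 12, 13}.

{1, 3, 4, 5, 6, 8, 12, 13}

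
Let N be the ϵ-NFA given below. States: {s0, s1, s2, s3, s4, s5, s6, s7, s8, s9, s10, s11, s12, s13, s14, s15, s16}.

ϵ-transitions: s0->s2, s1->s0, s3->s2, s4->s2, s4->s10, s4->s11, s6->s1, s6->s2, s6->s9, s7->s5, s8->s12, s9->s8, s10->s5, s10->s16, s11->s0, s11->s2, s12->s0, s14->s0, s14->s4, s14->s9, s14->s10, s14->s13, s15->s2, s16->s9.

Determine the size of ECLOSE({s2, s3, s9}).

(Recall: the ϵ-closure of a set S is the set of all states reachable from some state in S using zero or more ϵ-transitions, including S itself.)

6

Start with {s2, s3, s9}.
From s9 via ϵ: add s8.
From s8 via ϵ: add s12.
From s12 via ϵ: add s0.
ϵ-closure = {s0, s2, s3, s8, s9, s12}, which has 6 states.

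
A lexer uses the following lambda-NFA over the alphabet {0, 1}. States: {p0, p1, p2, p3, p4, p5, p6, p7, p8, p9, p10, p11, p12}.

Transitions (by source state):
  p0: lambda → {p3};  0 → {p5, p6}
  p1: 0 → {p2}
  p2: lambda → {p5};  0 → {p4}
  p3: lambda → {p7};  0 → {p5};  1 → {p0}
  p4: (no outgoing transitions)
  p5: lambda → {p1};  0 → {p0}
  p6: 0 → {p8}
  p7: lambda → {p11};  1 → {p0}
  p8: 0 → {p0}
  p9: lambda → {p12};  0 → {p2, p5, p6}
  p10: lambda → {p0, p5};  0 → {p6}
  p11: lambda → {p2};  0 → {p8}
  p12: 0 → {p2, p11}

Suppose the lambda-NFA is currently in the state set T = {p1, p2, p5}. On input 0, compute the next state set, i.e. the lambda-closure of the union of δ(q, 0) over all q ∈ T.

{p0, p1, p2, p3, p4, p5, p7, p11}

p1 on 0 → {p2}.
p2 on 0 → {p4}.
p5 on 0 → {p0}.
Union after reading 0: {p0, p2, p4}.
Now take the lambda-closure:
From p0 via lambda: add p3.
From p2 via lambda: add p5.
From p3 via lambda: add p7.
From p5 via lambda: add p1.
From p7 via lambda: add p11.
No new states can be added; the closed set is {p0, p1, p2, p3, p4, p5, p7, p11}.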